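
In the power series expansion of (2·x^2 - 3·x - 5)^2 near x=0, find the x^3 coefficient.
Expand to order 3: (2·x^2 - 3·x - 5)^2 = -12·x^3 - 11·x^2 + 30·x + 25 + O(x^4).
The coefficient of x^3 is -12.

Final answer: -12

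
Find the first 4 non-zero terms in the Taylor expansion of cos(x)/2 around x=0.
-x^6/1440 + x^4/48 - x^2/4 + 1/2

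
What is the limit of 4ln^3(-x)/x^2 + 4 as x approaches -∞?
The quotient is an ∞/∞ indeterminate form as x → -∞.
Compare growth rates of the dominant terms (exponentials ≫ polynomials ≫ logarithms), or apply L'Hôpital's rule; the quotient → 0.
Adding the constant: 0 + 4 = 4. Limit = 4.

Final answer: 4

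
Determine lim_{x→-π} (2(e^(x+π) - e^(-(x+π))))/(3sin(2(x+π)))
Both numerator and denominator → 0 as x → -π; this is a 0/0 indeterminate form.
Expand each to leading order near x = -π: numerator ~ 4·(x + π), denominator ~ 6·(x + π).
The limit of the ratio is 2/3.

Final answer: 2/3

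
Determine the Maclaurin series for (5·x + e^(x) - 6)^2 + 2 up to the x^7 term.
31·x^7/840 + 7·x^6/45 + 7·x^5/12 + 11·x^4/6 + 13·x^3/3 + 31·x^2 - 60·x + 27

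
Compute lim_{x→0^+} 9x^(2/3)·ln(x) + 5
The product is a 0·∞ indeterminate form at x → 0⁺.
Rewrite the product as 9·ln(x) / x^(-2/3) and apply L'Hôpital, or use the standard hierarchy x^(-2/3) ≫ |ln x| as x → 0⁺.
The indeterminate product → 0, so the limit = 5.

Final answer: 5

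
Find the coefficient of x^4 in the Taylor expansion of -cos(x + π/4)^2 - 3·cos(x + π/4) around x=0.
Expand to order 4: -cos(x + π/4)^2 - 3·cos(x + π/4) = -√(2)·x^4/16 + x^3·(-2/3 - √(2)/4) + 3·√(2)·x^2/4 + x·(1 + 3·√(2)/2) - 3·√(2)/2 - 1/2 + O(x^5).
The coefficient of x^4 is -√(2)/16.

Final answer: -√(2)/16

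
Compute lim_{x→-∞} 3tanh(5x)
Evaluate the dominant behaviour as x → -∞; each term tends to a finite value or vanishes.
Limit = -3.

Final answer: -3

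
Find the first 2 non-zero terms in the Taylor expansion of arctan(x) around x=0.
-x^3/3 + x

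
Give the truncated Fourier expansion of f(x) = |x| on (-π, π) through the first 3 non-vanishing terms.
-4·cos(x)/π - 4·cos(3·x)/(9·π) + π/2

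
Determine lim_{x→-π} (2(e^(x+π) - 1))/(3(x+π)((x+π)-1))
Both numerator and denominator → 0 as x → -π; this is a 0/0 indeterminate form.
Expand each to leading order near x = -π: numerator ~ 2·(x + π), denominator ~ -3·(x + π).
The limit of the ratio is -2/3.

Final answer: -2/3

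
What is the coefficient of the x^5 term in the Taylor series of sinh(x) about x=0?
Expand to order 5: sinh(x) = x^5/120 + x^3/6 + x + O(x^6).
The coefficient of x^5 is 1/120.

Final answer: 1/120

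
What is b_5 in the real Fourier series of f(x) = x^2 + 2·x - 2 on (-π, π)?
b_5 = (1/π) ∫_{-π}^{π} f(x)·sin(5x) dx.
Evaluate the integral (use parity and integration by parts as needed): b_5 = 4/5.

Final answer: 4/5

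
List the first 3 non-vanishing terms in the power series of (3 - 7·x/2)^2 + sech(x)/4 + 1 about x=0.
97·x^2/8 - 21·x + 41/4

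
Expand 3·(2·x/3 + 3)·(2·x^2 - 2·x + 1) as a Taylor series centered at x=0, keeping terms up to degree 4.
4·x^3 + 14·x^2 - 16·x + 9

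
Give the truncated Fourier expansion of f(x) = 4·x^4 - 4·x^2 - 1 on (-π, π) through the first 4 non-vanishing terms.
(208 - 32·π^2)·cos(x) + (-16 + 8·π^2)·cos(2·x) + (112/27 - 32·π^2/9)·cos(3·x) - 4·π^2/3 - 1 + 4·π^4/5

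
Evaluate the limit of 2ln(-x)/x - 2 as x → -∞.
The quotient is an ∞/∞ indeterminate form as x → -∞.
Compare growth rates of the dominant terms (exponentials ≫ polynomials ≫ logarithms), or apply L'Hôpital's rule; the quotient → 0.
Adding the constant: 0 - 2 = -2. Limit = -2.

Final answer: -2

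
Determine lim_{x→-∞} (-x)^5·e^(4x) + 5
The product is a 0·∞ indeterminate form at x → -∞.
Rewrite the product as (-x)^5 / e^(-4x) (an ∞/∞ form) and apply L'Hôpital, or use the standard hierarchy e^(4|x|) ≫ |(-x)^5| as x → -∞.
The indeterminate product → 0, so the limit = 5.

Final answer: 5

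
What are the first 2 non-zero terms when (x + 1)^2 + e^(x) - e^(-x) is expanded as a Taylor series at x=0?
4·x + 1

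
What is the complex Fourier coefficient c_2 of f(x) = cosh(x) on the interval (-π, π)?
Compute the real Fourier coefficients first: a_2 = 2·sinh(π)/(5·π), b_2 = 0.
Then c_2 = (a_2 − i·b_2)/2 = sinh(π)/(5·π).

Final answer: sinh(π)/(5·π)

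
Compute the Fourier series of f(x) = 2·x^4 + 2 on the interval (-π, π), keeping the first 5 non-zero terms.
(96 - 16·π^2)·cos(x) + (-6 + 4·π^2)·cos(2·x) + (32/27 - 16·π^2/9)·cos(3·x) + (-3/8 + π^2)·cos(4·x) + 2 + 2·π^4/5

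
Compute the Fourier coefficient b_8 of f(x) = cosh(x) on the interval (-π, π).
b_8 = (1/π) ∫_{-π}^{π} f(x)·sin(8x) dx.
Evaluate the integral (use parity and integration by parts as needed): b_8 = 0.

Final answer: 0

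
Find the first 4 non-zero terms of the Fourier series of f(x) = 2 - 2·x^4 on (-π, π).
(-96 + 16·π^2)·cos(x) + (6 - 4·π^2)·cos(2·x) + (-32/27 + 16·π^2/9)·cos(3·x) - 2·π^4/5 + 2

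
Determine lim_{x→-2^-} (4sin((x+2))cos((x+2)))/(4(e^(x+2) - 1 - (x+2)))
Both numerator and denominator → 0 as x → -2^-; this is a 0/0 indeterminate form.
Expand each to leading order near x = -2: numerator ~ 4·(x + 2), denominator ~ 2·(x + 2)^2.
The limit of the ratio is -∞.

Final answer: -∞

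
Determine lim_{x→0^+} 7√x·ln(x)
This is a 0·∞ indeterminate form at x → 0⁺.
Rewrite the product as 7·ln(x) / x^(-1/2) and apply L'Hôpital, or use the standard hierarchy x^(-1/2) ≫ |ln x| as x → 0⁺.
The indeterminate product → 0, so the limit = 0.

Final answer: 0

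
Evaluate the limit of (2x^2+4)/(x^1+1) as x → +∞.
This is an ∞/∞ indeterminate form as x → +∞.
Divide numerator and denominator by x^2 and let the lower-order terms vanish; the numerator's degree 2 exceeds the denominator's degree 1, so the quotient diverges.
Limit = ∞.

Final answer: ∞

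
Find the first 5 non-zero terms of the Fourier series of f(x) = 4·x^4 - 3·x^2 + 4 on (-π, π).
(204 - 32·π^2)·cos(x) + (-15 + 8·π^2)·cos(2·x) + (100/27 - 32·π^2/9)·cos(3·x) + (-3/2 + 2·π^2)·cos(4·x) - π^2 + 4 + 4·π^4/5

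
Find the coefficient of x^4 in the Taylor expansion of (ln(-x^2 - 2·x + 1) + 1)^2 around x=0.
Expand to order 4: (ln(-x^2 - 2·x + 1) + 1)^2 = 32·x^4/3 + 8·x^3/3 - 2·x^2 - 4·x + 1 + O(x^5).
The coefficient of x^4 is 32/3.

Final answer: 32/3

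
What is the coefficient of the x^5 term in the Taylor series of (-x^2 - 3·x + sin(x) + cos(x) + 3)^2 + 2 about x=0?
Expand to order 5: (-x^2 - 3·x + sin(x) + cos(x) + 3)^2 + 2 = 2·x^5/5 + 13·x^4/4 + 14·x^3/3 - 8·x^2 - 16·x + 18 + O(x^6).
The coefficient of x^5 is 2/5.

Final answer: 2/5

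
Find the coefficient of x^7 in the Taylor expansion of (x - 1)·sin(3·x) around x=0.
Expand to order 7: (x - 1)·sin(3·x) = 243·x^7/560 + 81·x^6/40 - 81·x^5/40 - 9·x^4/2 + 9·x^3/2 + 3·x^2 - 3·x + O(x^8).
The coefficient of x^7 is 243/560.

Final answer: 243/560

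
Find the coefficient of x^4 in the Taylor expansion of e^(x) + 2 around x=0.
Expand to order 4: e^(x) + 2 = x^4/24 + x^3/6 + x^2/2 + x + 3 + O(x^5).
The coefficient of x^4 is 1/24.

Final answer: 1/24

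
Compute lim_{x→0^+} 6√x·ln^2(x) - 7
The product is a 0·∞ indeterminate form at x → 0⁺.
Rewrite the product as 6·ln^2(x) / x^(-1/2) and apply L'Hôpital, or use the standard hierarchy x^(-1/2) ≫ |ln x|^2 as x → 0⁺.
The indeterminate product → 0, so the limit = -7.

Final answer: -7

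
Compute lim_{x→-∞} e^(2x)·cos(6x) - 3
Evaluate the dominant behaviour as x → -∞; each term tends to a finite value or vanishes.
Limit = -3.

Final answer: -3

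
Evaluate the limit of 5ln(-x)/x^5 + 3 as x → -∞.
The quotient is an ∞/∞ indeterminate form as x → -∞.
Compare growth rates of the dominant terms (exponentials ≫ polynomials ≫ logarithms), or apply L'Hôpital's rule; the quotient → 0.
Adding the constant: 0 + 3 = 3. Limit = 3.

Final answer: 3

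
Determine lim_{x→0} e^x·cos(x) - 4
Direct substitution at x = 0 gives -3.

Final answer: -3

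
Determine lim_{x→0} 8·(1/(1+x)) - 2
Direct substitution at x = 0 gives 6.

Final answer: 6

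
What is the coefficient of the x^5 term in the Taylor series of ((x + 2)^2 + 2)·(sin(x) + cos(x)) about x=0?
Expand to order 5: ((x + 2)^2 + 2)·(sin(x) + cos(x)) = x^5/20 - 11·x^4/12 - 2·x^3 + 2·x^2 + 10·x + 6 + O(x^6).
The coefficient of x^5 is 1/20.

Final answer: 1/20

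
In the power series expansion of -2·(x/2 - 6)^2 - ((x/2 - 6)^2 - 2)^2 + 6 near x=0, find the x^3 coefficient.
Expand to order 3: -2·(x/2 - 6)^2 - ((x/2 - 6)^2 - 2)^2 + 6 = 3·x^3 - 107·x^2/2 + 420·x - 1222 + O(x^4).
The coefficient of x^3 is 3.

Final answer: 3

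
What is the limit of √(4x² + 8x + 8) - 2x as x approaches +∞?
As x → +∞: multiply by the conjugate to get (8x+8)/(√(4x²+8x+8)+2x); the denominator ~ 4x, so the limit is 8/4 = 2.
Limit = 2.

Final answer: 2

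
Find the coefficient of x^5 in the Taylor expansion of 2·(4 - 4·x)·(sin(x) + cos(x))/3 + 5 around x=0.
Expand to order 5: 2·(4 - 4·x)·(sin(x) + cos(x))/3 + 5 = -4·x^5/45 + 5·x^4/9 + 8·x^3/9 - 4·x^2 + 23/3 + O(x^6).
The coefficient of x^5 is -4/45.

Final answer: -4/45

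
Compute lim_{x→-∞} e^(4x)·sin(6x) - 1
Evaluate the dominant behaviour as x → -∞; each term tends to a finite value or vanishes.
Limit = -1.

Final answer: -1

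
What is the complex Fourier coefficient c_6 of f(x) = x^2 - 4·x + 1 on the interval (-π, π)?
Compute the real Fourier coefficients first: a_6 = 1/9, b_6 = 4/3.
Then c_6 = (a_6 − i·b_6)/2 = 1/18 - 2·i/3.

Final answer: 1/18 - 2·i/3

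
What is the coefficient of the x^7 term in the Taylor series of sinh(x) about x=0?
Expand to order 7: sinh(x) = x^7/5040 + x^5/120 + x^3/6 + x + O(x^8).
The coefficient of x^7 is 1/5040.

Final answer: 1/5040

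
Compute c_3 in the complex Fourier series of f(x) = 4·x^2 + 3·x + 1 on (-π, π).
Compute the real Fourier coefficients first: a_3 = -16/9, b_3 = 2.
Then c_3 = (a_3 − i·b_3)/2 = -8/9 - i.

Final answer: -8/9 - i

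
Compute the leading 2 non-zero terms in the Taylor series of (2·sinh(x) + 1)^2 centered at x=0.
4·x + 1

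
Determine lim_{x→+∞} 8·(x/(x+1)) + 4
Evaluate the dominant behaviour as x → +∞; each term tends to a finite value or vanishes.
Limit = 12.

Final answer: 12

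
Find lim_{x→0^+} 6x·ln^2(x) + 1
The product is a 0·∞ indeterminate form at x → 0⁺.
Rewrite the product as 6·ln^2(x) / x^(-1) and apply L'Hôpital, or use the standard hierarchy x^(-1) ≫ |ln x|^2 as x → 0⁺.
The indeterminate product → 0, so the limit = 1.

Final answer: 1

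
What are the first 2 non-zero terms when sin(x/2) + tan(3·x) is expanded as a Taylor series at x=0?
431·x^3/48 + 7·x/2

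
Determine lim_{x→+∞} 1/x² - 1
Evaluate the dominant behaviour as x → +∞; each term tends to a finite value or vanishes.
Limit = -1.

Final answer: -1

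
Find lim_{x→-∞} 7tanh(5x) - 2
Evaluate the dominant behaviour as x → -∞; each term tends to a finite value or vanishes.
Limit = -9.

Final answer: -9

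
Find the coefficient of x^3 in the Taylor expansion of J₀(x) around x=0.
Expand to order 3: J₀(x) = 1 - x^2/4 + O(x^4).
The coefficient of x^3 is 0.

Final answer: 0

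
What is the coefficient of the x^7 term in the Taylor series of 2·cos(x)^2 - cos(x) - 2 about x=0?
Expand to order 7: 2·cos(x)^2 - cos(x) - 2 = -7·x^6/80 + 5·x^4/8 - 3·x^2/2 - 1 + O(x^8).
The coefficient of x^7 is 0.

Final answer: 0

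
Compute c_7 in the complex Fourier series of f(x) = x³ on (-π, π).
Compute the real Fourier coefficients first: a_7 = 0, b_7 = -12/343 + 2·π^2/7.
Then c_7 = (a_7 − i·b_7)/2 = -i·π^2/7 + 6·i/343.

Final answer: -i·π^2/7 + 6·i/343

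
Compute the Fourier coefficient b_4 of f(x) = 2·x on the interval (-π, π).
b_4 = (1/π) ∫_{-π}^{π} f(x)·sin(4x) dx.
Evaluate the integral (use parity and integration by parts as needed): b_4 = -1.

Final answer: -1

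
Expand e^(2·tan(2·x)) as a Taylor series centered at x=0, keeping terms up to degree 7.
1792·x^7/9 + 1664·x^6/15 + 896·x^5/15 + 32·x^4 + 16·x^3 + 8·x^2 + 4·x + 1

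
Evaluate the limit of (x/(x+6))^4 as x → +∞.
As x → +∞: x/(x+6) = 1/(1 + 6/x) → 1, and the 4th power of a limit-1 base also → 1.
Limit = 1.

Final answer: 1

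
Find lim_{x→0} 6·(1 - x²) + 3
Direct substitution at x = 0 gives 9.

Final answer: 9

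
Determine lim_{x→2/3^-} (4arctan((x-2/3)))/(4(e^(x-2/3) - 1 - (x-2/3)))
Both numerator and denominator → 0 as x → 2/3^-; this is a 0/0 indeterminate form.
Expand each to leading order near x = 2/3: numerator ~ 4·(x - 2/3), denominator ~ 2·(x - 2/3)^2.
The limit of the ratio is -∞.

Final answer: -∞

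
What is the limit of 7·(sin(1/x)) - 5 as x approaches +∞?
Evaluate the dominant behaviour as x → +∞; each term tends to a finite value or vanishes.
Limit = -5.

Final answer: -5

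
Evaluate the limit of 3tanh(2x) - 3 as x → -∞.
Evaluate the dominant behaviour as x → -∞; each term tends to a finite value or vanishes.
Limit = -6.

Final answer: -6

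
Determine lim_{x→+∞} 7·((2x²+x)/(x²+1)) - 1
Evaluate the dominant behaviour as x → +∞; each term tends to a finite value or vanishes.
Limit = 13.

Final answer: 13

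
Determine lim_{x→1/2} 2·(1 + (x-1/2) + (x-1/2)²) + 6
Direct substitution at x = 1/2 gives 8.

Final answer: 8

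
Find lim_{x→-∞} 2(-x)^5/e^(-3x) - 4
The quotient is an ∞/∞ indeterminate form as x → -∞.
Compare growth rates of the dominant terms (exponentials ≫ polynomials ≫ logarithms), or apply L'Hôpital's rule; the quotient → 0.
Adding the constant: 0 - 4 = -4. Limit = -4.

Final answer: -4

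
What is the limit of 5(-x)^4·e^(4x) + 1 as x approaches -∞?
The product is a 0·∞ indeterminate form at x → -∞.
Rewrite the product as 5(-x)^4 / e^(-4x) (an ∞/∞ form) and apply L'Hôpital, or use the standard hierarchy e^(4|x|) ≫ |(-x)^4| as x → -∞.
The indeterminate product → 0, so the limit = 1.

Final answer: 1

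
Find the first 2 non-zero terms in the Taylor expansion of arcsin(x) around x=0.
x^3/6 + x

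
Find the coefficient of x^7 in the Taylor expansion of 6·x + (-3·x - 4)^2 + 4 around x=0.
Expand to order 7: 6·x + (-3·x - 4)^2 + 4 = 9·x^2 + 30·x + 20 + O(x^8).
The coefficient of x^7 is 0.

Final answer: 0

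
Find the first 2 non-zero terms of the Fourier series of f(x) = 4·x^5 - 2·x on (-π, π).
(-160·π^2 + 8·π^4 + 956)·sin(x) + (-4·π^4 - 28 + 20·π^2)·sin(2·x)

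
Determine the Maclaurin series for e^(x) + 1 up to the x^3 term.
x^3/6 + x^2/2 + x + 2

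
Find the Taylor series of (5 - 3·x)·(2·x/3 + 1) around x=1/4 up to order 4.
119/24 - 2·(x - 1/4)/3 - 2·(x - 1/4)^2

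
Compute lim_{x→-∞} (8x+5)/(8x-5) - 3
Evaluate the dominant behaviour as x → -∞; each term tends to a finite value or vanishes.
Limit = -2.

Final answer: -2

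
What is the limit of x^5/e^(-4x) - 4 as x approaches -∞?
The quotient is an ∞/∞ indeterminate form as x → -∞.
Compare growth rates of the dominant terms (exponentials ≫ polynomials ≫ logarithms), or apply L'Hôpital's rule; the quotient → 0.
Adding the constant: 0 - 4 = -4. Limit = -4.

Final answer: -4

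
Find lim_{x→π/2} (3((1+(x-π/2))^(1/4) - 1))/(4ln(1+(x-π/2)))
Both numerator and denominator → 0 as x → π/2; this is a 0/0 indeterminate form.
Expand each to leading order near x = π/2: numerator ~ 3·(x - π/2)/4, denominator ~ 4·(x - π/2).
The limit of the ratio is 3/16.

Final answer: 3/16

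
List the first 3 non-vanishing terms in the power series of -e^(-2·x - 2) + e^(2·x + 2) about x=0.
x^2·(-2·e^(-2) + 2·e^(2)) + x·(2·e^(-2) + 2·e^(2)) - e^(-2) + e^(2)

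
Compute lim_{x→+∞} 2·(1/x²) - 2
Evaluate the dominant behaviour as x → +∞; each term tends to a finite value or vanishes.
Limit = -2.

Final answer: -2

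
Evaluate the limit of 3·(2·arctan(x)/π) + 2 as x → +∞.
Evaluate the dominant behaviour as x → +∞; each term tends to a finite value or vanishes.
Limit = 5.

Final answer: 5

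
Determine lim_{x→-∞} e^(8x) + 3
Evaluate the dominant behaviour as x → -∞; each term tends to a finite value or vanishes.
Limit = 3.

Final answer: 3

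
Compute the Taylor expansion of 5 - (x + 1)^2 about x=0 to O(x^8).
-x^2 - 2·x + 4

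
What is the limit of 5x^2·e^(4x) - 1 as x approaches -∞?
The product is a 0·∞ indeterminate form at x → -∞.
Rewrite the product as 5x^2 / e^(-4x) (an ∞/∞ form) and apply L'Hôpital, or use the standard hierarchy e^(4|x|) ≫ |x^2| as x → -∞.
The indeterminate product → 0, so the limit = -1.

Final answer: -1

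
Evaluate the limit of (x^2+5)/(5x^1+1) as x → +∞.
This is an ∞/∞ indeterminate form as x → +∞.
Divide numerator and denominator by x^2 and let the lower-order terms vanish; the numerator's degree 2 exceeds the denominator's degree 1, so the quotient diverges.
Limit = ∞.

Final answer: ∞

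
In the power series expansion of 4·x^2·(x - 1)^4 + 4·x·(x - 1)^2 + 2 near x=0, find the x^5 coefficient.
Expand to order 5: 4·x^2·(x - 1)^4 + 4·x·(x - 1)^2 + 2 = -16·x^5 + 24·x^4 - 12·x^3 - 4·x^2 + 4·x + 2 + O(x^6).
The coefficient of x^5 is -16.

Final answer: -16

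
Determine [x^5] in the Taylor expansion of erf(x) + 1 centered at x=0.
Expand to order 5: erf(x) + 1 = x^5/(5·√(π)) - 2·x^3/(3·√(π)) + 2·x/√(π) + 1 + O(x^6).
The coefficient of x^5 is 1/(5·√(π)).

Final answer: 1/(5·√(π))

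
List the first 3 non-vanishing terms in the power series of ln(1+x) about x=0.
x^3/3 - x^2/2 + x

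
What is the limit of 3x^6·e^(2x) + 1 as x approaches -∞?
The product is a 0·∞ indeterminate form at x → -∞.
Rewrite the product as 3x^6 / e^(-2x) (an ∞/∞ form) and apply L'Hôpital, or use the standard hierarchy e^(2|x|) ≫ |x^6| as x → -∞.
The indeterminate product → 0, so the limit = 1.

Final answer: 1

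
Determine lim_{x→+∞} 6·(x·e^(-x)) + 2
Evaluate the dominant behaviour as x → +∞; each term tends to a finite value or vanishes.
Limit = 2.

Final answer: 2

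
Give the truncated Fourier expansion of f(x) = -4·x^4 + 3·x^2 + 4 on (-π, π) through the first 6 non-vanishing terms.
(-204 + 32·π^2)·cos(x) + (15 - 8·π^2)·cos(2·x) + (-100/27 + 32·π^2/9)·cos(3·x) + (3/2 - 2·π^2)·cos(4·x) + (-492/625 + 32·π^2/25)·cos(5·x) - 4·π^4/5 + 4 + π^2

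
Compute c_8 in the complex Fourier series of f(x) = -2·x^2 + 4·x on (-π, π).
Compute the real Fourier coefficients first: a_8 = -1/8, b_8 = -1.
Then c_8 = (a_8 − i·b_8)/2 = -1/16 + i/2.

Final answer: -1/16 + i/2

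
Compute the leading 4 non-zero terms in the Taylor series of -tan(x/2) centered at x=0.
-17·x^7/40320 - x^5/240 - x^3/24 - x/2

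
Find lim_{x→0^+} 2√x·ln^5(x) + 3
The product is a 0·∞ indeterminate form at x → 0⁺.
Rewrite the product as 2·ln^5(x) / x^(-1/2) and apply L'Hôpital, or use the standard hierarchy x^(-1/2) ≫ |ln x|^5 as x → 0⁺.
The indeterminate product → 0, so the limit = 3.

Final answer: 3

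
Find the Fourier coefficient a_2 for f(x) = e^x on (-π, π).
a_2 = (1/π) ∫_{-π}^{π} f(x)·cos(2x) dx.
Evaluate the integral (use parity and integration by parts as needed): a_2 = (-1 + e^(2·π))·e^(-π)/(5·π).

Final answer: (-1 + e^(2·π))·e^(-π)/(5·π)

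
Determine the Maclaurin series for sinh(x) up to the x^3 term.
x^3/6 + x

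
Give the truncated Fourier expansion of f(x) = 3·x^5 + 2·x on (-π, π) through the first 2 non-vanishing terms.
(-120·π^2 + 6·π^4 + 724)·sin(x) + (-3·π^4 - 49/2 + 15·π^2)·sin(2·x)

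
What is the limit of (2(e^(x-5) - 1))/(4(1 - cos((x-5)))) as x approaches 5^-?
Both numerator and denominator → 0 as x → 5^-; this is a 0/0 indeterminate form.
Expand each to leading order near x = 5: numerator ~ 2·(x - 5), denominator ~ 2·(x - 5)^2.
The limit of the ratio is -∞.

Final answer: -∞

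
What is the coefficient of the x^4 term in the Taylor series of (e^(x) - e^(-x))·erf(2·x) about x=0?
Expand to order 4: (e^(x) - e^(-x))·erf(2·x) = -28·x^4/(3·√(π)) + 8·x^2/√(π) + O(x^5).
The coefficient of x^4 is -28/(3·√(π)).

Final answer: -28/(3·√(π))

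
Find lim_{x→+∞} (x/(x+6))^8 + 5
As x → +∞: x/(x+6) = 1/(1 + 6/x) → 1, and the 8th power of a limit-1 base also → 1; with the additive constant, 1 + 5 = 6.
Limit = 6.

Final answer: 6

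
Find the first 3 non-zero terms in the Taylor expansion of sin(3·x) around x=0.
81·x^5/40 - 9·x^3/2 + 3·x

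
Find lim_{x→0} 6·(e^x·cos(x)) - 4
Direct substitution at x = 0 gives 2.

Final answer: 2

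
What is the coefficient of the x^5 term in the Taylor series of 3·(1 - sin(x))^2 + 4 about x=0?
Expand to order 5: 3·(1 - sin(x))^2 + 4 = -x^5/20 - x^4 + x^3 + 3·x^2 - 6·x + 7 + O(x^6).
The coefficient of x^5 is -1/20.

Final answer: -1/20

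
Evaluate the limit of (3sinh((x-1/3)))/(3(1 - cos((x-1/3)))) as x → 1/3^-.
Both numerator and denominator → 0 as x → 1/3^-; this is a 0/0 indeterminate form.
Expand each to leading order near x = 1/3: numerator ~ 3·(x - 1/3), denominator ~ 3·(x - 1/3)^2/2.
The limit of the ratio is -∞.

Final answer: -∞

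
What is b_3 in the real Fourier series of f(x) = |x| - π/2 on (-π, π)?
b_3 = (1/π) ∫_{-π}^{π} f(x)·sin(3x) dx.
Evaluate the integral (use parity and integration by parts as needed): b_3 = 0.

Final answer: 0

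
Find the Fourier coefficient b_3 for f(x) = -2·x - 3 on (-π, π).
b_3 = (1/π) ∫_{-π}^{π} f(x)·sin(3x) dx.
Evaluate the integral (use parity and integration by parts as needed): b_3 = -4/3.

Final answer: -4/3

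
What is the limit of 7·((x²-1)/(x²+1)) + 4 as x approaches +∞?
Evaluate the dominant behaviour as x → +∞; each term tends to a finite value or vanishes.
Limit = 11.

Final answer: 11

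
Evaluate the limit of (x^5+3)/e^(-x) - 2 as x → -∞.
The quotient is an ∞/∞ indeterminate form as x → -∞.
Compare growth rates of the dominant terms (exponentials ≫ polynomials ≫ logarithms), or apply L'Hôpital's rule; the quotient → 0.
Adding the constant: 0 - 2 = -2. Limit = -2.

Final answer: -2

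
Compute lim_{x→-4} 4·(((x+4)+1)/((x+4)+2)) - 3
Direct substitution at x = -4 gives -1.

Final answer: -1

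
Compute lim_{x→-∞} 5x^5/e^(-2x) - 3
The quotient is an ∞/∞ indeterminate form as x → -∞.
Compare growth rates of the dominant terms (exponentials ≫ polynomials ≫ logarithms), or apply L'Hôpital's rule; the quotient → 0.
Adding the constant: 0 - 3 = -3. Limit = -3.

Final answer: -3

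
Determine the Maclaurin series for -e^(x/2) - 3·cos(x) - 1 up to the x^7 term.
-x^7/645120 + 191·x^6/46080 - x^5/3840 - 49·x^4/384 - x^3/48 + 11·x^2/8 - x/2 - 5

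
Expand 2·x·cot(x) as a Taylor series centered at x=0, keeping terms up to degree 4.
-2·x^4/45 - 2·x^2/3 + 2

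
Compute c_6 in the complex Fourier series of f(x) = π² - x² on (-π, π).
Compute the real Fourier coefficients first: a_6 = -1/9, b_6 = 0.
Then c_6 = (a_6 − i·b_6)/2 = -1/18.

Final answer: -1/18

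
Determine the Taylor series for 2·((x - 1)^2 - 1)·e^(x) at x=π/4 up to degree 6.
-π·e^(π/4) + π^2·e^(π/4)/8 + (-4·e^(π/4) + π^2·e^(π/4)/8)·(x - π/4) + (-2·e^(π/4) + π^2·e^(π/4)/16 + π·e^(π/4)/2)·(x - π/4)^2 + (π^2·e^(π/4)/48 + π·e^(π/4)/3)·(x - π/4)^3 + (π^2·e^(π/4)/192 + e^(π/4)/3 + π·e^(π/4)/8)·(x - π/4)^4 + (π^2·e^(π/4)/960 + π·e^(π/4)/30 + e^(π/4)/6)·(x - π/4)^5 + (π^2·e^(π/4)/5760 + π·e^(π/4)/144 + e^(π/4)/20)·(x - π/4)^6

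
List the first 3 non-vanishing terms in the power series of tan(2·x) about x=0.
64·x^5/15 + 8·x^3/3 + 2·x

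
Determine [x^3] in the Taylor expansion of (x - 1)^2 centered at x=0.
Expand to order 3: (x - 1)^2 = x^2 - 2·x + 1 + O(x^4).
The coefficient of x^3 is 0.

Final answer: 0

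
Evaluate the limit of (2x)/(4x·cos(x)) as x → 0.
Both numerator and denominator → 0 as x → 0; this is a 0/0 indeterminate form.
Expand each to leading order near x = 0: numerator ~ 2·x, denominator ~ 4·x.
The limit of the ratio is 1/2.

Final answer: 1/2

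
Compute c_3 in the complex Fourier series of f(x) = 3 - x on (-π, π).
Compute the real Fourier coefficients first: a_3 = 0, b_3 = -2/3.
Then c_3 = (a_3 − i·b_3)/2 = i/3.

Final answer: i/3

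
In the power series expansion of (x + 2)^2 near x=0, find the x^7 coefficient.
Expand to order 7: (x + 2)^2 = x^2 + 4·x + 4 + O(x^8).
The coefficient of x^7 is 0.

Final answer: 0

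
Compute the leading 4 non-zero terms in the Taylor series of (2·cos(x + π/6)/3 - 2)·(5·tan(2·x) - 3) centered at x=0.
x^3·(-161/6 + 25·√(3)/9) + x^2·(-10/3 + √(3)/2) + x·(-19 + 10·√(3)/3) - √(3) + 6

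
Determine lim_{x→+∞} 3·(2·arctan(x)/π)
Evaluate the dominant behaviour as x → +∞; each term tends to a finite value or vanishes.
Limit = 3.

Final answer: 3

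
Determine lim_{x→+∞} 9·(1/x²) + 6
Evaluate the dominant behaviour as x → +∞; each term tends to a finite value or vanishes.
Limit = 6.

Final answer: 6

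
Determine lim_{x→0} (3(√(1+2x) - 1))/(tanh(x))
Both numerator and denominator → 0 as x → 0; this is a 0/0 indeterminate form.
Expand each to leading order near x = 0: numerator ~ 3·x, denominator ~ x.
The limit of the ratio is 3.

Final answer: 3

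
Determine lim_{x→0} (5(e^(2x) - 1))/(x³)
Both numerator and denominator → 0 as x → 0; this is a 0/0 indeterminate form.
Expand each to leading order near x = 0: numerator ~ 10·x, denominator ~ x^3.
The limit of the ratio is ∞.

Final answer: ∞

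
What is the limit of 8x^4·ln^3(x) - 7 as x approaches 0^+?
The product is a 0·∞ indeterminate form at x → 0⁺.
Rewrite the product as 8·ln^3(x) / x^(-4) and apply L'Hôpital, or use the standard hierarchy x^(-4) ≫ |ln x|^3 as x → 0⁺.
The indeterminate product → 0, so the limit = -7.

Final answer: -7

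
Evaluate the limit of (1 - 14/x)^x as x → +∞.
As x → +∞: this is the defining limit (1 - 14/x)^x → e^(-14).
Limit = e^(-14).

Final answer: e^(-14)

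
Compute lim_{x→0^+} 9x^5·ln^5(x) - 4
The product is a 0·∞ indeterminate form at x → 0⁺.
Rewrite the product as 9·ln^5(x) / x^(-5) and apply L'Hôpital, or use the standard hierarchy x^(-5) ≫ |ln x|^5 as x → 0⁺.
The indeterminate product → 0, so the limit = -4.

Final answer: -4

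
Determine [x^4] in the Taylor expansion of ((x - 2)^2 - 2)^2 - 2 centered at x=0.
Expand to order 4: ((x - 2)^2 - 2)^2 - 2 = x^4 - 8·x^3 + 20·x^2 - 16·x + 2 + O(x^5).
The coefficient of x^4 is 1.

Final answer: 1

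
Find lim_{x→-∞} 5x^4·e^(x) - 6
The product is a 0·∞ indeterminate form at x → -∞.
Rewrite the product as 5x^4 / e^(-x) (an ∞/∞ form) and apply L'Hôpital, or use the standard hierarchy e^(|x|) ≫ |x^4| as x → -∞.
The indeterminate product → 0, so the limit = -6.

Final answer: -6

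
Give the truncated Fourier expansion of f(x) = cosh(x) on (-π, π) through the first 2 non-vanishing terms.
-cos(x)·sinh(π)/π + sinh(π)/π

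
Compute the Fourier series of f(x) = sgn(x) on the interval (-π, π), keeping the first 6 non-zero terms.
4·sin(x)/π + 4·sin(3·x)/(3·π) + 4·sin(5·x)/(5·π) + 4·sin(7·x)/(7·π) + 4·sin(9·x)/(9·π) + 4·sin(11·x)/(11·π)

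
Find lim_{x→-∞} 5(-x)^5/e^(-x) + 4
The quotient is an ∞/∞ indeterminate form as x → -∞.
Compare growth rates of the dominant terms (exponentials ≫ polynomials ≫ logarithms), or apply L'Hôpital's rule; the quotient → 0.
Adding the constant: 0 + 4 = 4. Limit = 4.

Final answer: 4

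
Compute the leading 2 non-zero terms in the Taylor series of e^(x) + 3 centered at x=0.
x + 4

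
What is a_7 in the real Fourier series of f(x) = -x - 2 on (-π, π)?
a_7 = (1/π) ∫_{-π}^{π} f(x)·cos(7x) dx.
Evaluate the integral (use parity and integration by parts as needed): a_7 = 0.

Final answer: 0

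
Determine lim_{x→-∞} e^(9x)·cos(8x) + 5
Evaluate the dominant behaviour as x → -∞; each term tends to a finite value or vanishes.
Limit = 5.

Final answer: 5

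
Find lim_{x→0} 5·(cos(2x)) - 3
Direct substitution at x = 0 gives 2.

Final answer: 2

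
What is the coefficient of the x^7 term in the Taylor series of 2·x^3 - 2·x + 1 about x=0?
Expand to order 7: 2·x^3 - 2·x + 1 = 2·x^3 - 2·x + 1 + O(x^8).
The coefficient of x^7 is 0.

Final answer: 0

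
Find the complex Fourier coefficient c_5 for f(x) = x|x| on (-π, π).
Compute the real Fourier coefficients first: a_5 = 0, b_5 = (-8 + 50·π^2)/(125·π).
Then c_5 = (a_5 − i·b_5)/2 = -i·π/5 + 4·i/(125·π).

Final answer: -i·π/5 + 4·i/(125·π)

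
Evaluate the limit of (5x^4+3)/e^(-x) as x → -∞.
This is an ∞/∞ indeterminate form as x → -∞.
Compare growth rates of the dominant terms (exponentials ≫ polynomials ≫ logarithms), or apply L'Hôpital's rule; the quotient → 0.
Limit = 0.

Final answer: 0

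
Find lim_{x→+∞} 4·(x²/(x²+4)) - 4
Evaluate the dominant behaviour as x → +∞; each term tends to a finite value or vanishes.
Limit = 0.

Final answer: 0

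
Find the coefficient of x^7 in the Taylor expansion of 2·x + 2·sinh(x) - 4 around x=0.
Expand to order 7: 2·x + 2·sinh(x) - 4 = x^7/2520 + x^5/60 + x^3/3 + 4·x - 4 + O(x^8).
The coefficient of x^7 is 1/2520.

Final answer: 1/2520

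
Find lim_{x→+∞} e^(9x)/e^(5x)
This is an ∞/∞ indeterminate form as x → +∞.
Rewrite e^(9x)/e^(5x) = e^((9−5)x) = e^(4x); the exponent coefficient is 4 > 0 so e^(4x) → ∞.
Limit = ∞.

Final answer: ∞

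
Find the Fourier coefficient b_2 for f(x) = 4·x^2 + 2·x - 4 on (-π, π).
b_2 = (1/π) ∫_{-π}^{π} f(x)·sin(2x) dx.
Evaluate the integral (use parity and integration by parts as needed): b_2 = -2.

Final answer: -2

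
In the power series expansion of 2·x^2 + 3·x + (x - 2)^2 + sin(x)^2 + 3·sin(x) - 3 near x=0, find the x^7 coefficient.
Expand to order 7: 2·x^2 + 3·x + (x - 2)^2 + sin(x)^2 + 3·sin(x) - 3 = -x^7/1680 + 2·x^6/45 + x^5/40 - x^4/3 - x^3/2 + 4·x^2 + 2·x + 1 + O(x^8).
The coefficient of x^7 is -1/1680.

Final answer: -1/1680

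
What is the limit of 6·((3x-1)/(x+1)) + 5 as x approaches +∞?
Evaluate the dominant behaviour as x → +∞; each term tends to a finite value or vanishes.
Limit = 23.

Final answer: 23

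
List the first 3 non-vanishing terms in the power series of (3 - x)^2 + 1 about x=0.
x^2 - 6·x + 10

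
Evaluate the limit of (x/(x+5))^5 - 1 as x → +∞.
As x → +∞: x/(x+5) = 1/(1 + 5/x) → 1, and the 5th power of a limit-1 base also → 1; with the additive constant, 1 - 1 = 0.
Limit = 0.

Final answer: 0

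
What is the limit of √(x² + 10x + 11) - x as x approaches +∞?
As x → +∞: multiply by the conjugate to get (10x+11)/(√(x²+10x+11)+x); the denominator ~ 2x, so the limit is 10/2 = 5.
Limit = 5.

Final answer: 5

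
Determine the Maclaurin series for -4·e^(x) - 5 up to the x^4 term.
-x^4/6 - 2·x^3/3 - 2·x^2 - 4·x - 9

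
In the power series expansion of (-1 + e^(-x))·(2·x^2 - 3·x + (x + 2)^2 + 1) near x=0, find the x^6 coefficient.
Expand to order 6: (-1 + e^(-x))·(2·x^2 - 3·x + (x + 2)^2 + 1) = 89·x^6/720 - x^5/2 + 37·x^4/24 - 10·x^3/3 + 3·x^2/2 - 5·x + O(x^7).
The coefficient of x^6 is 89/720.

Final answer: 89/720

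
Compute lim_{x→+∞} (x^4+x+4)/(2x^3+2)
This is an ∞/∞ indeterminate form as x → +∞.
Divide numerator and denominator by x^4 and let the lower-order terms vanish; the numerator's degree 4 exceeds the denominator's degree 3, so the quotient diverges.
Limit = ∞.

Final answer: ∞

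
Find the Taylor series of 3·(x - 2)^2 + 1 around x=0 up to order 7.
3·x^2 - 12·x + 13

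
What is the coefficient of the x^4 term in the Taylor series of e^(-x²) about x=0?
Expand to order 4: e^(-x²) = x^4/2 - x^2 + 1 + O(x^5).
The coefficient of x^4 is 1/2.

Final answer: 1/2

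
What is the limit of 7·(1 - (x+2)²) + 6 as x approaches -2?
Direct substitution at x = -2 gives 13.

Final answer: 13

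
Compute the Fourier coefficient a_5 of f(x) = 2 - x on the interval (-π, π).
a_5 = (1/π) ∫_{-π}^{π} f(x)·cos(5x) dx.
Evaluate the integral (use parity and integration by parts as needed): a_5 = 0.

Final answer: 0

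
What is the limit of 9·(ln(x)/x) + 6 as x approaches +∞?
Evaluate the dominant behaviour as x → +∞; each term tends to a finite value or vanishes.
Limit = 6.

Final answer: 6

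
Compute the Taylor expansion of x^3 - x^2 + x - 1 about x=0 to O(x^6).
x^3 - x^2 + x - 1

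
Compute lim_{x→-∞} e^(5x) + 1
Evaluate the dominant behaviour as x → -∞; each term tends to a finite value or vanishes.
Limit = 1.

Final answer: 1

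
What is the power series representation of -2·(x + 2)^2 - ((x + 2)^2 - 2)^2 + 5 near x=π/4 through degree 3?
-6·π - 11·π^2/8 - 7 - π^3/8 - π^4/256 + (-11·π - 24 - 3·π^2/2 - π^3/16)·(x - π/4) + (-22 - 6·π - 3·π^2/8)·(x - π/4)^2 + (-8 - π)·(x - π/4)^3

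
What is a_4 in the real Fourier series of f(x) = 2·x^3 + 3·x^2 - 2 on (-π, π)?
a_4 = (1/π) ∫_{-π}^{π} f(x)·cos(4x) dx.
Evaluate the integral (use parity and integration by parts as needed): a_4 = 3/4.

Final answer: 3/4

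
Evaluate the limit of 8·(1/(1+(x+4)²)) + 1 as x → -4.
Direct substitution at x = -4 gives 9.

Final answer: 9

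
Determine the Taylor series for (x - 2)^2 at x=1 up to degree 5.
1 - 2·(x - 1) + (x - 1)^2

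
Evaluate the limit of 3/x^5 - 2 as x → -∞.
Evaluate the dominant behaviour as x → -∞; each term tends to a finite value or vanishes.
Limit = -2.

Final answer: -2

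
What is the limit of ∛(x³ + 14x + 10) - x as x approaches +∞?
This is an ∞ − ∞ indeterminate form.
Multiply by (A² + AB + B²)/(A² + AB + B²) where A = ∛(x³+14x + 10), B = x to use A³ − B³ = (A−B)(A²+AB+B²); the x³ terms cancel, leaving (14x + 10)/(A²+AB+B²) with denominator ~ 3x², so the limit is 0.
Limit = 0.

Final answer: 0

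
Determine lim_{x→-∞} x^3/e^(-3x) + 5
The quotient is an ∞/∞ indeterminate form as x → -∞.
Compare growth rates of the dominant terms (exponentials ≫ polynomials ≫ logarithms), or apply L'Hôpital's rule; the quotient → 0.
Adding the constant: 0 + 5 = 5. Limit = 5.

Final answer: 5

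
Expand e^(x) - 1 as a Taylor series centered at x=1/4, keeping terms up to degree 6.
-1 + e^(1/4) + e^(1/4)·(x - 1/4) + e^(1/4)·(x - 1/4)^2/2 + e^(1/4)·(x - 1/4)^3/6 + e^(1/4)·(x - 1/4)^4/24 + e^(1/4)·(x - 1/4)^5/120 + e^(1/4)·(x - 1/4)^6/720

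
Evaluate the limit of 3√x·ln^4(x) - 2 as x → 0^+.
The product is a 0·∞ indeterminate form at x → 0⁺.
Rewrite the product as 3·ln^4(x) / x^(-1/2) and apply L'Hôpital, or use the standard hierarchy x^(-1/2) ≫ |ln x|^4 as x → 0⁺.
The indeterminate product → 0, so the limit = -2.

Final answer: -2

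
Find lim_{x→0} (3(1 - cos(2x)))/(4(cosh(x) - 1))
Both numerator and denominator → 0 as x → 0; this is a 0/0 indeterminate form.
Expand each to leading order near x = 0: numerator ~ 6·x^2, denominator ~ 2·x^2.
The limit of the ratio is 3.

Final answer: 3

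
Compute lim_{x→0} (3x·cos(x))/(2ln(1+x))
Both numerator and denominator → 0 as x → 0; this is a 0/0 indeterminate form.
Expand each to leading order near x = 0: numerator ~ 3·x, denominator ~ 2·x.
The limit of the ratio is 3/2.

Final answer: 3/2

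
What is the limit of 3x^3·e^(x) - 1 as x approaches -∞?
The product is a 0·∞ indeterminate form at x → -∞.
Rewrite the product as 3x^3 / e^(-x) (an ∞/∞ form) and apply L'Hôpital, or use the standard hierarchy e^(|x|) ≫ |x^3| as x → -∞.
The indeterminate product → 0, so the limit = -1.

Final answer: -1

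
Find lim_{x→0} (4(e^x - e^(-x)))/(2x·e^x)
Both numerator and denominator → 0 as x → 0; this is a 0/0 indeterminate form.
Expand each to leading order near x = 0: numerator ~ 8·x, denominator ~ 2·x.
The limit of the ratio is 4.

Final answer: 4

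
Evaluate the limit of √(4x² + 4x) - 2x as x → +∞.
As x → +∞: multiply by the conjugate to get (4x)/(√(4x²+4x)+2x); the denominator ~ 4x, so the limit is 4/4 = 1.
Limit = 1.

Final answer: 1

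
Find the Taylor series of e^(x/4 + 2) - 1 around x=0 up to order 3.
x^3·e^(2)/384 + x^2·e^(2)/32 + x·e^(2)/4 - 1 + e^(2)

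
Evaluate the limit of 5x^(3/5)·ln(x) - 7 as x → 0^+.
The product is a 0·∞ indeterminate form at x → 0⁺.
Rewrite the product as 5·ln(x) / x^(-3/5) and apply L'Hôpital, or use the standard hierarchy x^(-3/5) ≫ |ln x| as x → 0⁺.
The indeterminate product → 0, so the limit = -7.

Final answer: -7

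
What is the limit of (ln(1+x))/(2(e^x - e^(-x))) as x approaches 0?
Both numerator and denominator → 0 as x → 0; this is a 0/0 indeterminate form.
Expand each to leading order near x = 0: numerator ~ x, denominator ~ 4·x.
The limit of the ratio is 1/4.

Final answer: 1/4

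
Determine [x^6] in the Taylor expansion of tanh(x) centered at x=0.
Expand to order 6: tanh(x) = 2·x^5/15 - x^3/3 + x + O(x^7).
The coefficient of x^6 is 0.

Final answer: 0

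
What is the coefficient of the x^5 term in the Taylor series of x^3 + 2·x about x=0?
Expand to order 5: x^3 + 2·x = x^3 + 2·x + O(x^6).
The coefficient of x^5 is 0.

Final answer: 0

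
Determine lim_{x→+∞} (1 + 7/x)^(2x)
As x → +∞: write (1 + 7/x)^(2x) = ((1 + 7/x)^x)^2 → (e^7)^2 = e^14.
Limit = e^(14).

Final answer: e^(14)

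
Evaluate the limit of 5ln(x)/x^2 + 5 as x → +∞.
The quotient is an ∞/∞ indeterminate form as x → +∞.
The polynomial denominator x^2 dominates the logarithmic numerator (any positive power of x ≫ ln(x) as x → ∞), so the quotient → 0.
Adding the constant: 0 + 5 = 5. Limit = 5.

Final answer: 5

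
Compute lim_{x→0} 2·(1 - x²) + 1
Direct substitution at x = 0 gives 3.

Final answer: 3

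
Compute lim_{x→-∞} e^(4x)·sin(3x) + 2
Evaluate the dominant behaviour as x → -∞; each term tends to a finite value or vanishes.
Limit = 2.

Final answer: 2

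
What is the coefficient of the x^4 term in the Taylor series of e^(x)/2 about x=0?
Expand to order 4: e^(x)/2 = x^4/48 + x^3/12 + x^2/4 + x/2 + 1/2 + O(x^5).
The coefficient of x^4 is 1/48.

Final answer: 1/48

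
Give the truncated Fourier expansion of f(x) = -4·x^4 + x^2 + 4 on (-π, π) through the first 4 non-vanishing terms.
(-196 + 32·π^2)·cos(x) + (13 - 8·π^2)·cos(2·x) + (-76/27 + 32·π^2/9)·cos(3·x) - 4·π^4/5 + π^2/3 + 4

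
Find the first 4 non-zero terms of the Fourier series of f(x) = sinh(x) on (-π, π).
sin(x)·sinh(π)/π - 4·sin(2·x)·sinh(π)/(5·π) + 3·sin(3·x)·sinh(π)/(5·π) - 8·sin(4·x)·sinh(π)/(17·π)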